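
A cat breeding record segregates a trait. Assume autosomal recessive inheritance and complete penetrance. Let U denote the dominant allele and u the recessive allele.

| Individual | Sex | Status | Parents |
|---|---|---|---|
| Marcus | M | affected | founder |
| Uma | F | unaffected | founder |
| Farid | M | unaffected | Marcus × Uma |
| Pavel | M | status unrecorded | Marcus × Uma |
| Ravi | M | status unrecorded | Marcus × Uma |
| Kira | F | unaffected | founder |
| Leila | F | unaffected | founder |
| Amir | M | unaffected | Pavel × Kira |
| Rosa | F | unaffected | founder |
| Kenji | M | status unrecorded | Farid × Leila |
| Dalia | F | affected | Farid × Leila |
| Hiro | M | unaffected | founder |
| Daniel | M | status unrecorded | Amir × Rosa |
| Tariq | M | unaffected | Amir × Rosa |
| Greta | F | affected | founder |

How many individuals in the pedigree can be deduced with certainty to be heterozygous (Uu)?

2

Obligate heterozygotes: Farid is unaffected so carries U and received u from Marcus (uu), so Farid is Uu; Leila is unaffected so carries U and passed u to Dalia (uu), so Leila is Uu.
Every other individual is either homozygous by phenotype or has at least one consistent homozygous assignment, so the count is 2.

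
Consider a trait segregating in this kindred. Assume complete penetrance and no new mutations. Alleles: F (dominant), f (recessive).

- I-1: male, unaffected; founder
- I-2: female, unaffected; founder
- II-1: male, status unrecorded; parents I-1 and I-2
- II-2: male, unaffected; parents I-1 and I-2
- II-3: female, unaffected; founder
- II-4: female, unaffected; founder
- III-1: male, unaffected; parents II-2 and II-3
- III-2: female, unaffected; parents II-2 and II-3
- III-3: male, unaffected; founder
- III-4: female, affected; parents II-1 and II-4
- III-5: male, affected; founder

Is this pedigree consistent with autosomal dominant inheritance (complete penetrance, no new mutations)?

No assignment of genotypes under autosomal dominant satisfies every parent–offspring relationship, so the pedigree is inconsistent.

No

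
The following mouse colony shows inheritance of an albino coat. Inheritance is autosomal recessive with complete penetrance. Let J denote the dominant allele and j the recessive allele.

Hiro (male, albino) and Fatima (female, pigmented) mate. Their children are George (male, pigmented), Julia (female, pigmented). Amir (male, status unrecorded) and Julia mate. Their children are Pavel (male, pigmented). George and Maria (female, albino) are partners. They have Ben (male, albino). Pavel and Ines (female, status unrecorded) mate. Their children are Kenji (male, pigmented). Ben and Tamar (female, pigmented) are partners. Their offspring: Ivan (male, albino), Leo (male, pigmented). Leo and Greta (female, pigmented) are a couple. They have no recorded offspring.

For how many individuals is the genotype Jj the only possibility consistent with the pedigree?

4

Obligate heterozygotes: George is pigmented so carries J and received j from Hiro (jj), so George is Jj; Julia is pigmented so carries J and received j from Hiro (jj), so Julia is Jj; Tamar is pigmented so carries J and passed j to Ivan (jj), so Tamar is Jj; Leo is pigmented so carries J and received j from Ben (jj), so Leo is Jj.
Every other individual is either homozygous by phenotype or has at least one consistent homozygous assignment, so the count is 4.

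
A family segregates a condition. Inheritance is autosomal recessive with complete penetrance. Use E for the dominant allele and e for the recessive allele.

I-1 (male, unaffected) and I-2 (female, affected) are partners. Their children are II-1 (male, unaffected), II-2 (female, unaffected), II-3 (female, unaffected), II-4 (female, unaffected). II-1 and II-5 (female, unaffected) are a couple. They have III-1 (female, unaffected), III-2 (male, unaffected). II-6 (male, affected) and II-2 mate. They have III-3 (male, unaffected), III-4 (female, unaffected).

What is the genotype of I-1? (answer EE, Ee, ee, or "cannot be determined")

cannot be determined

I-1's phenotype allows EE or Ee, and no parent or child forces a single allele at both positions; consistent genotype assignments exist with I-1 as EE or Ee.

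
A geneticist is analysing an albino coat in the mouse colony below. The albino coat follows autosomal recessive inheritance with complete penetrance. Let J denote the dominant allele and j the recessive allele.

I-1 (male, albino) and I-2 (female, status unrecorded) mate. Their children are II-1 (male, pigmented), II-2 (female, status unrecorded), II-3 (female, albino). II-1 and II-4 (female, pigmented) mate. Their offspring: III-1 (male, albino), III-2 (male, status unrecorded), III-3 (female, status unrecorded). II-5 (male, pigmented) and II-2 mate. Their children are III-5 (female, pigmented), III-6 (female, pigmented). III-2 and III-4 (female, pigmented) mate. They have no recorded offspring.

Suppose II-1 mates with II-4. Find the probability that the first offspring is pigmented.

II-1 is pigmented so carries J and received j from I-1 (jj), so II-1 is Jj.
II-4 is pigmented so carries J and passed j to III-1 (jj), so II-4 is Jj.
The cross gives 1/4 JJ : 1/2 Jj : 1/4 jj, so P(offspring is pigmented) = 3/4.

3/4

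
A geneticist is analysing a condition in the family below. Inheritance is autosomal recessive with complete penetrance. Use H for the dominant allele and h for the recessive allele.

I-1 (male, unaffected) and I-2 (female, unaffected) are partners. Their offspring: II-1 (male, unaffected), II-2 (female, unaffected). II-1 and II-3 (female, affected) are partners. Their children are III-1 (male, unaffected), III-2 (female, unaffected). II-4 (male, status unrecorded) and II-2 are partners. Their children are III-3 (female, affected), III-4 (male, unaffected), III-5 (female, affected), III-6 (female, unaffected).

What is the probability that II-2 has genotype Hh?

1

II-2 is unaffected so carries H and passed h to III-3 (hh), so II-2 is Hh, giving P(Hh) = 1.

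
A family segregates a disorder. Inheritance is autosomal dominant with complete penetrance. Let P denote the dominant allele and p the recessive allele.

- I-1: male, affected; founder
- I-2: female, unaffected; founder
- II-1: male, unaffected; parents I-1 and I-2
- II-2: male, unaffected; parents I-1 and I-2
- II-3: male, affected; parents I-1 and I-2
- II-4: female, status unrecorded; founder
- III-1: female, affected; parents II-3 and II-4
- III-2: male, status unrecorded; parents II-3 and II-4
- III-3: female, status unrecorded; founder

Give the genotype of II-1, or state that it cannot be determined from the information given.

pp

II-1 is unaffected, so II-1 is pp.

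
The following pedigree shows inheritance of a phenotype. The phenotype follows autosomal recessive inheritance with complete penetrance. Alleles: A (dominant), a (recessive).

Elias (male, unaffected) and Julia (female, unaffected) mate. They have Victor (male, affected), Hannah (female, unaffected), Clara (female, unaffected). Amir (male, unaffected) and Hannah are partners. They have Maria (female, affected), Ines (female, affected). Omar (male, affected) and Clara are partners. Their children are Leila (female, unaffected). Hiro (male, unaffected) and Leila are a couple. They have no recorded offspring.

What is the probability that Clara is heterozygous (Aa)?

1/2

Elias is unaffected so carries A and passed a to Victor (aa), so Elias is Aa.
Julia is unaffected so carries A and passed a to Victor (aa), so Julia is Aa.
Their cross gives offspring ratios 1/4 AA : 1/2 Aa : 1/4 aa. Conditioning on Clara being unaffected, P(Aa) = 1/2 / 3/4 = 2/3 before taking Clara's own offspring into account.
Omar is affected, so Omar is aa.
Now use Clara's offspring. Probability of each recorded status — unaffected daughter Leila: 1/2 if Clara is Aa, 1 if AA.
Bayes: P(Aa) = 2/3·1/2 / (2/3·1/2 + 1/3·1) = 1/2.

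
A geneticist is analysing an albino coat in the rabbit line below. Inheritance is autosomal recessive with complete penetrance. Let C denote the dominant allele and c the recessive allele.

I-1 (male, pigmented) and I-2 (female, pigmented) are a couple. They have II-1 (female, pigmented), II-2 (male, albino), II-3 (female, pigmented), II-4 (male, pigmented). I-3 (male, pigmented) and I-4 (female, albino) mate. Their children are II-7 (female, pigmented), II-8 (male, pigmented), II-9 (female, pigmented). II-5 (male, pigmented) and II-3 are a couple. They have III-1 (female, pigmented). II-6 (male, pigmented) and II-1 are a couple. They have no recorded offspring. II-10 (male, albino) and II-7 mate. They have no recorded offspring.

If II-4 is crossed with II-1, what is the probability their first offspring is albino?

1/9

I-1 is pigmented so carries C and passed c to II-2 (cc), so I-1 is Cc.
I-2 is pigmented so carries C and passed c to II-2 (cc), so I-2 is Cc.
II-4 is a pigmented offspring of I-1 (Cc) × I-2 (Cc), whose cross gives 1/4 CC : 1/2 Cc : 1/4 cc; conditioning on being pigmented, II-4 is CC with probability 1/3, Cc with probability 2/3.
II-1 is a pigmented offspring of I-1 (Cc) × I-2 (Cc), whose cross gives 1/4 CC : 1/2 Cc : 1/4 cc; conditioning on being pigmented, II-1 is CC with probability 1/3, Cc with probability 2/3.
Summing over parental genotype combinations, P(offspring is albino) = 4/9·1/4 = 1/9.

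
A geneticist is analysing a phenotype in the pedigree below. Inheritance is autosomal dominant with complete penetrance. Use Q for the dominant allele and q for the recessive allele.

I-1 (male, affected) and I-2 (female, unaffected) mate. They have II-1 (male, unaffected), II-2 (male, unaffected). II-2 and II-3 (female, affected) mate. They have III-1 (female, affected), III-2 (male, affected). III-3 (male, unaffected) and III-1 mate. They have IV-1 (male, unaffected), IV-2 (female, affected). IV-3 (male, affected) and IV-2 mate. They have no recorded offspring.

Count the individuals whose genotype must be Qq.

Obligate heterozygotes: I-1 is affected so carries Q and passed q to II-1 (qq), so I-1 is Qq; III-1 is affected so carries Q and received q from II-2 (qq), so III-1 is Qq; III-2 is affected so carries Q and received q from II-2 (qq), so III-2 is Qq; IV-2 is affected so carries Q and received q from III-3 (qq), so IV-2 is Qq.
Every other individual is either homozygous by phenotype or has at least one consistent homozygous assignment, so the count is 4.

4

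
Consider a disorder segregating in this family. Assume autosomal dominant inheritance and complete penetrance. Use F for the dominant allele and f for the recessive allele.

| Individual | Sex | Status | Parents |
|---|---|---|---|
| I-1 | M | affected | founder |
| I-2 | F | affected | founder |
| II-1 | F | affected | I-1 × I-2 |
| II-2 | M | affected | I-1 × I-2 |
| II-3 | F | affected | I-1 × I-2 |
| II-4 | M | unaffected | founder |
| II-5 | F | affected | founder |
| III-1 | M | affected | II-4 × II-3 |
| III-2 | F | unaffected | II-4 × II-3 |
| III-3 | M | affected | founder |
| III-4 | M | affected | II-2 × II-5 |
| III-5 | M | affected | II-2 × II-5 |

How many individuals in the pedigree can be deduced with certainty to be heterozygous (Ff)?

2

Obligate heterozygotes: II-3 is affected so carries F and passed f to III-2 (ff), so II-3 is Ff; III-1 is affected so carries F and received f from II-4 (ff), so III-1 is Ff.
Every other individual is either homozygous by phenotype or has at least one consistent homozygous assignment, so the count is 2.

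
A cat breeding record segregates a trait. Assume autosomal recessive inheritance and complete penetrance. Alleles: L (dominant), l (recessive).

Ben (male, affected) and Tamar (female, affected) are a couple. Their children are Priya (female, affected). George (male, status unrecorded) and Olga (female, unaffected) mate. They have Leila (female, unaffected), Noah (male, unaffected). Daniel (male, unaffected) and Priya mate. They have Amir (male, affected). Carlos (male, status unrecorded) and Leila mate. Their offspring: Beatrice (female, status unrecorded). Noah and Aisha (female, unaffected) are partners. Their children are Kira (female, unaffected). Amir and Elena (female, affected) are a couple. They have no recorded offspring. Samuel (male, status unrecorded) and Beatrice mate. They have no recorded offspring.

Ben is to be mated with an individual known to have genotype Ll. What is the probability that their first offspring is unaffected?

Ben is affected, so Ben is ll.
The cross gives 1/2 Ll : 1/2 ll, so P(offspring is unaffected) = 1/2.

1/2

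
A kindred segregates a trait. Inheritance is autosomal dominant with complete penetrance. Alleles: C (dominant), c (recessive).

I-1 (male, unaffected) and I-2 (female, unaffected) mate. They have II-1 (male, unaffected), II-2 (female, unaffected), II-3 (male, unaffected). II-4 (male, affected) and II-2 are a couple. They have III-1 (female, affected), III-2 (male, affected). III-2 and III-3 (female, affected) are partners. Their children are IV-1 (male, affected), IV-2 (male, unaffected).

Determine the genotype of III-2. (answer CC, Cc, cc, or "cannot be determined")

From phenotype alone, III-2 is CC or Cc.
III-2 is affected so carries C and received c from II-2 (cc), so III-2 is Cc.

Cc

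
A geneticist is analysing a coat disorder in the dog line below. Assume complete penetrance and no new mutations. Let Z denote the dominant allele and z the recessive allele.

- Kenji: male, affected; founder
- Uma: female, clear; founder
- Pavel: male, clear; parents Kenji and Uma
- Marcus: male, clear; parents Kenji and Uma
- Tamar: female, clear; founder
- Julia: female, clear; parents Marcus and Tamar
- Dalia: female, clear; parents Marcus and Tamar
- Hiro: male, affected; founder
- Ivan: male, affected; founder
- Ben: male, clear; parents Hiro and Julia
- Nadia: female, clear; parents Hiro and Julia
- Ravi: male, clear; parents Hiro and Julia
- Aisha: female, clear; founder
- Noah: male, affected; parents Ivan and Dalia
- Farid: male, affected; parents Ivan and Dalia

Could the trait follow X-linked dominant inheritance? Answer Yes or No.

Under X-linked dominant, Nadia (clear, female) cannot arise from Hiro (affected) × Julia (clear).

No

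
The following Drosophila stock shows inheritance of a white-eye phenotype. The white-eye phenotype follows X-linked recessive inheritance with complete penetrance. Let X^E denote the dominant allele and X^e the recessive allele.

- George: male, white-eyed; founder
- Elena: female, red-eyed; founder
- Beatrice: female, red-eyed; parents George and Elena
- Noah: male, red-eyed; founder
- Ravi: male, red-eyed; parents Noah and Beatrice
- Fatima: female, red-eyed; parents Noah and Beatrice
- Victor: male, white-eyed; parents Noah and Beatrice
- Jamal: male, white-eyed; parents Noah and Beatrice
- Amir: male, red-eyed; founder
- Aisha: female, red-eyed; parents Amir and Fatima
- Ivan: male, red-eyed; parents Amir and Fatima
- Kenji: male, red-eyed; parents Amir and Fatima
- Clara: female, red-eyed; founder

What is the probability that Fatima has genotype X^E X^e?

1/5

Noah is red-eyed, so Noah is X^E Y.
Beatrice is red-eyed so carries E and received e from George (X^e Y), so Beatrice is X^E X^e.
Their cross gives offspring ratios 1/2 X^E X^E : 1/2 X^E X^e. Conditioning on Fatima being red-eyed, P(X^E X^e) = 1/2 / 1 = 1/2 before taking Fatima's own offspring into account.
Amir is red-eyed, so Amir is X^E Y.
Now use Fatima's offspring. Probability of each recorded status — red-eyed son Ivan: 1/2 if Fatima is X^E X^e, 1 if X^E X^E; red-eyed son Kenji: 1/2 if Fatima is X^E X^e, 1 if X^E X^E. (Aisha: equally likely either way, so uninformative.)
Bayes: P(X^E X^e) = 1/2·1/4 / (1/2·1/4 + 1/2·1) = 1/5.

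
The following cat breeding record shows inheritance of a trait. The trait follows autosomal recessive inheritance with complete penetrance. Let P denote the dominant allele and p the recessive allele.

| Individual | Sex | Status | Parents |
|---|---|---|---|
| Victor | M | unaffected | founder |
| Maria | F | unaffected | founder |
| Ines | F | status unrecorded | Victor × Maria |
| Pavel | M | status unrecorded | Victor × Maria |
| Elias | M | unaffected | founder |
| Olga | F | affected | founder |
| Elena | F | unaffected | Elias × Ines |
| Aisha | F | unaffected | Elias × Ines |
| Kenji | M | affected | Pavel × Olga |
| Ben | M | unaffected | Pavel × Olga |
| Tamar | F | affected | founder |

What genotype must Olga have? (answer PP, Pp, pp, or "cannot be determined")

Olga is affected, so Olga is pp.

pp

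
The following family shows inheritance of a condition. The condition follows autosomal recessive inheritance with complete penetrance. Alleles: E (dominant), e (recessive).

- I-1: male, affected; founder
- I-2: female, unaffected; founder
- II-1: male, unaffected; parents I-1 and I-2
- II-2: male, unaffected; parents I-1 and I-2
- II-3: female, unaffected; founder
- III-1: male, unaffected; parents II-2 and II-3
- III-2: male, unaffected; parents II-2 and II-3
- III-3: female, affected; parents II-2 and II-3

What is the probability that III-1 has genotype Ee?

II-2 is unaffected so carries E and received e from I-1 (ee), so II-2 is Ee.
II-3 is unaffected so carries E and passed e to III-3 (ee), so II-3 is Ee.
Their cross gives offspring ratios 1/4 EE : 1/2 Ee : 1/4 ee. Conditioning on III-1 being unaffected, P(Ee) = 1/2 / 3/4 = 2/3.

2/3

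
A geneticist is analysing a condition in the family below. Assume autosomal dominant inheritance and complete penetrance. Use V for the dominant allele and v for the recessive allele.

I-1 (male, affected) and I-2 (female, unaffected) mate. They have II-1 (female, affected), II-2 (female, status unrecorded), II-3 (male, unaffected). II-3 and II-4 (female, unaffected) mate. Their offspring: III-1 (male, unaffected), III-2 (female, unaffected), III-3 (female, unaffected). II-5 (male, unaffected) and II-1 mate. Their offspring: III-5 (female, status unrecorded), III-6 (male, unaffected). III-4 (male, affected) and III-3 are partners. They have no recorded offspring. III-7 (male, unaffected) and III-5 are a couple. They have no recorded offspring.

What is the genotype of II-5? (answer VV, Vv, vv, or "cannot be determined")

vv

II-5 is unaffected, so II-5 is vv.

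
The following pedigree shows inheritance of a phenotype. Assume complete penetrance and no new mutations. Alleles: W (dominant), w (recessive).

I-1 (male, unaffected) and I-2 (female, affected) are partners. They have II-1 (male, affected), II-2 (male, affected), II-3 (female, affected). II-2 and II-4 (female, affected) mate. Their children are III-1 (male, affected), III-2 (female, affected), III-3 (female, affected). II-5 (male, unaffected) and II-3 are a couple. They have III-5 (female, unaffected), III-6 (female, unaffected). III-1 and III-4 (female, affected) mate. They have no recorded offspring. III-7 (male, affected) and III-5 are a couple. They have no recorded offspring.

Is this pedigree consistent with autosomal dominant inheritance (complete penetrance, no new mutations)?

Yes

A consistent assignment under autosomal dominant exists: I-1 ww, I-2 WW, II-1 Ww, II-2 Ww, II-3 Ww, II-4 WW, II-5 ww, III-1 WW, III-2 WW, III-3 WW, III-4 WW, III-5 ww, III-6 ww, III-7 WW.
In this assignment every recorded phenotype matches its genotype and every non-founder's genotype is obtainable from its parents' genotypes, so the pedigree is consistent.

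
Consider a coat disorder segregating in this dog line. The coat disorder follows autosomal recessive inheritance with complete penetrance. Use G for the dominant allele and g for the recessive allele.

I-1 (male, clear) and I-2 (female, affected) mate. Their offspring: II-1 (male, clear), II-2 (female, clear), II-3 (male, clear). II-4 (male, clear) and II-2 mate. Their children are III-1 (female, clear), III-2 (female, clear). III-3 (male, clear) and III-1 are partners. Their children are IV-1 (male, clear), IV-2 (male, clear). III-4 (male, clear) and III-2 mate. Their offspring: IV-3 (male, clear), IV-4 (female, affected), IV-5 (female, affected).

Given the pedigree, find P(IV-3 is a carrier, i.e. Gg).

2/3

III-4 is clear so carries G and passed g to IV-4 (gg), so III-4 is Gg.
III-2 is clear so carries G and passed g to IV-4 (gg), so III-2 is Gg.
Their cross gives offspring ratios 1/4 GG : 1/2 Gg : 1/4 gg. Conditioning on IV-3 being clear, P(Gg) = 1/2 / 3/4 = 2/3.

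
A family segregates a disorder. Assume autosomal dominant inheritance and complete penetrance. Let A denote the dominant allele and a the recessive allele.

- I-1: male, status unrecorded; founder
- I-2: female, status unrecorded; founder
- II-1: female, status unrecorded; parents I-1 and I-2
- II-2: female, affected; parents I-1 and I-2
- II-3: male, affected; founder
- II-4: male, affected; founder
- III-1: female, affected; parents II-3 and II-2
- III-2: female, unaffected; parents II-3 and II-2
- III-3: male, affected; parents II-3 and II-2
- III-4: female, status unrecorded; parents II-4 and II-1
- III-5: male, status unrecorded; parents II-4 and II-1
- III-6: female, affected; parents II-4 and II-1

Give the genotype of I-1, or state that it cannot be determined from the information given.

cannot be determined

I-1's phenotype is unrecorded, and no parent or child forces a single allele at both positions; consistent genotype assignments exist with I-1 as AA or Aa or aa.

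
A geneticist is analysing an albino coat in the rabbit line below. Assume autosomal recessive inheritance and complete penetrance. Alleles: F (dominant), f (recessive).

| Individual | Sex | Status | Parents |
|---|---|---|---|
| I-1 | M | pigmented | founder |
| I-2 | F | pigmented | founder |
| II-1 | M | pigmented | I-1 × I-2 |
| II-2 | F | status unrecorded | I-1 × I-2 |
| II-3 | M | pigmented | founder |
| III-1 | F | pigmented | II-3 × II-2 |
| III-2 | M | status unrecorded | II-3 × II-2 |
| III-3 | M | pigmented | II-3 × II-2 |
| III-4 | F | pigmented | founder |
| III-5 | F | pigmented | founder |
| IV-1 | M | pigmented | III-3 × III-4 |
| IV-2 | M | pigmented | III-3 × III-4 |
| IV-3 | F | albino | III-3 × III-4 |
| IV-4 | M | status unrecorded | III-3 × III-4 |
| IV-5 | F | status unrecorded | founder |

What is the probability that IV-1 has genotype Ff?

III-3 is pigmented so carries F and passed f to IV-3 (ff), so III-3 is Ff.
III-4 is pigmented so carries F and passed f to IV-3 (ff), so III-4 is Ff.
Their cross gives offspring ratios 1/4 FF : 1/2 Ff : 1/4 ff. Conditioning on IV-1 being pigmented, P(Ff) = 1/2 / 3/4 = 2/3.

2/3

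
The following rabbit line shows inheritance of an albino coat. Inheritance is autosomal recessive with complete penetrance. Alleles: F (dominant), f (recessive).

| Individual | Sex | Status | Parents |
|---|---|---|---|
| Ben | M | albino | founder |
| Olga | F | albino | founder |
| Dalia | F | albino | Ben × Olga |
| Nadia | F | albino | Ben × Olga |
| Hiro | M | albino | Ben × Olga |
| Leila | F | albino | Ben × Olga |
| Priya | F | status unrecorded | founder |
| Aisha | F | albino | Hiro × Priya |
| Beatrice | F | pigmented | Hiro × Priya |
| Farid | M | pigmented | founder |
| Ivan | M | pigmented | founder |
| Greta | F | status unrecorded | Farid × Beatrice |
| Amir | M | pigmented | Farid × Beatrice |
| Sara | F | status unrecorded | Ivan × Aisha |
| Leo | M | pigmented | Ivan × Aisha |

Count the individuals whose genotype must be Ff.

Obligate heterozygotes: Priya passed F to Beatrice (Ff, whose f came from Hiro) and passed f to Aisha (ff), so Priya is Ff; Beatrice is pigmented so carries F and received f from Hiro (ff), so Beatrice is Ff; Leo is pigmented so carries F and received f from Aisha (ff), so Leo is Ff.
Every other individual is either homozygous by phenotype or has at least one consistent homozygous assignment, so the count is 3.

3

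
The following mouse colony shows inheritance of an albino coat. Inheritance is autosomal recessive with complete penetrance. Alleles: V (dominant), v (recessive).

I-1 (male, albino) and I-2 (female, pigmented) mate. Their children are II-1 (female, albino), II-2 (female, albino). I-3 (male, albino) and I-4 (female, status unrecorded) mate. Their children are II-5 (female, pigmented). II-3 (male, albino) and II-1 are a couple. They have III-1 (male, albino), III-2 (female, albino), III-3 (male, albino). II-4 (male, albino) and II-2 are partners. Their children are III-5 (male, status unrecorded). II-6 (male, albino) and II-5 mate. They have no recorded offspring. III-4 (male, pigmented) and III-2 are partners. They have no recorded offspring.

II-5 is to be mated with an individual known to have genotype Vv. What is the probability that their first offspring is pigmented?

II-5 is pigmented so carries V and received v from I-3 (vv), so II-5 is Vv.
The cross gives 1/4 VV : 1/2 Vv : 1/4 vv, so P(offspring is pigmented) = 3/4.

3/4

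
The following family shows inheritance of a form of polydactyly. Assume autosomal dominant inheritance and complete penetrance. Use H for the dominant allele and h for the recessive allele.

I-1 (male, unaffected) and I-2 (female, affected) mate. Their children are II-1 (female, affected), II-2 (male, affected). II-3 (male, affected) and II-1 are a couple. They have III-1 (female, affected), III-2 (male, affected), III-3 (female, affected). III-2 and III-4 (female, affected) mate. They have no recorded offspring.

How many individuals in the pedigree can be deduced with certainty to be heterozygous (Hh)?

Obligate heterozygotes: II-1 is affected so carries H and received h from I-1 (hh), so II-1 is Hh; II-2 is affected so carries H and received h from I-1 (hh), so II-2 is Hh.
Every other individual is either homozygous by phenotype or has at least one consistent homozygous assignment, so the count is 2.

2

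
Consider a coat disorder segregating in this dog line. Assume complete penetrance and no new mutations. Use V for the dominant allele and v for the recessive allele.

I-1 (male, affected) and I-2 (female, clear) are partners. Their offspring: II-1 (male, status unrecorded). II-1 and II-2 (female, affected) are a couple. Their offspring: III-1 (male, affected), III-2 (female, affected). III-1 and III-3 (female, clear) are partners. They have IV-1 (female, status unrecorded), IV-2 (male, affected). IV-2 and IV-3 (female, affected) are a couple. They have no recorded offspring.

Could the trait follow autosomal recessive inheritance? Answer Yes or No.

Yes

A consistent assignment under autosomal recessive exists: I-1 vv, I-2 VV, II-1 Vv, II-2 vv, III-1 vv, III-2 vv, III-3 Vv, IV-1 Vv, IV-2 vv, IV-3 vv.
In this assignment every recorded phenotype matches its genotype and every non-founder's genotype is obtainable from its parents' genotypes, so the pedigree is consistent.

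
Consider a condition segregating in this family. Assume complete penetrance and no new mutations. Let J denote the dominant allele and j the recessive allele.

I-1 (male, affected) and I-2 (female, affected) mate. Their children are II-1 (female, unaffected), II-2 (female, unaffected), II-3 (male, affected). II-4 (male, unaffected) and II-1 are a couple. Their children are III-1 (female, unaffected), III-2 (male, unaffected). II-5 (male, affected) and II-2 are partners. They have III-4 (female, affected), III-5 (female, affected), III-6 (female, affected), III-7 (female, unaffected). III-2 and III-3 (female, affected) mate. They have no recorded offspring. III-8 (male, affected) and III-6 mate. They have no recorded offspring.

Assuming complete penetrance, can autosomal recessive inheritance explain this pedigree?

No

Under autosomal recessive, II-1 (unaffected, female) cannot arise from I-1 (affected) × I-2 (affected).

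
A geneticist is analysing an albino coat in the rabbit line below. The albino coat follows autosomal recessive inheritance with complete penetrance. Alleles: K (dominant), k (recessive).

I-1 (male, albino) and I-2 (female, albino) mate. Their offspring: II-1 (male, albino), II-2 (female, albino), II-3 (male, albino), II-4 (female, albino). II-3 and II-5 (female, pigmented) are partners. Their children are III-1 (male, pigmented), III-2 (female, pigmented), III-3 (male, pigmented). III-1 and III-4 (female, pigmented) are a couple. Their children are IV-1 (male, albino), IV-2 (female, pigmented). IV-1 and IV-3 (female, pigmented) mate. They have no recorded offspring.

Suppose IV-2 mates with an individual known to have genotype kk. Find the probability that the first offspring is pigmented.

2/3

III-1 is pigmented so carries K and received k from II-3 (kk), so III-1 is Kk.
III-4 is pigmented so carries K and passed k to IV-1 (kk), so III-4 is Kk.
IV-2 is a pigmented offspring of III-1 (Kk) × III-4 (Kk), whose cross gives 1/4 KK : 1/2 Kk : 1/4 kk; conditioning on being pigmented, IV-2 is KK with probability 1/3, Kk with probability 2/3.
Summing over parental genotype combinations, P(offspring is pigmented) = 1/3·1 + 2/3·1/2 = 2/3.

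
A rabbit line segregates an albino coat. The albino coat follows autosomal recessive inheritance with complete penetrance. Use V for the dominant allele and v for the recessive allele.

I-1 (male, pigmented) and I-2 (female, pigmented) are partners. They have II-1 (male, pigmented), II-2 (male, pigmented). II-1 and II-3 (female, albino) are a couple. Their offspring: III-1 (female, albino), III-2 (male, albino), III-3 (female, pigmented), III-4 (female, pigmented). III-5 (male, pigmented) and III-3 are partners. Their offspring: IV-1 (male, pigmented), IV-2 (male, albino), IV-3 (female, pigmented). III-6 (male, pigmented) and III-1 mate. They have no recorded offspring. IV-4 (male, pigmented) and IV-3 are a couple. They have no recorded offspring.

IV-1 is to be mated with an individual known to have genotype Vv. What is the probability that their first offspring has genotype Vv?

III-5 is pigmented so carries V and passed v to IV-2 (vv), so III-5 is Vv.
III-3 is pigmented so carries V and received v from II-3 (vv), so III-3 is Vv.
IV-1 is a pigmented offspring of III-5 (Vv) × III-3 (Vv), whose cross gives 1/4 VV : 1/2 Vv : 1/4 vv; conditioning on being pigmented, IV-1 is VV with probability 1/3, Vv with probability 2/3.
Summing over parental genotype combinations, P(offspring has genotype Vv) = 1/3·1/2 + 2/3·1/2 = 1/2.

1/2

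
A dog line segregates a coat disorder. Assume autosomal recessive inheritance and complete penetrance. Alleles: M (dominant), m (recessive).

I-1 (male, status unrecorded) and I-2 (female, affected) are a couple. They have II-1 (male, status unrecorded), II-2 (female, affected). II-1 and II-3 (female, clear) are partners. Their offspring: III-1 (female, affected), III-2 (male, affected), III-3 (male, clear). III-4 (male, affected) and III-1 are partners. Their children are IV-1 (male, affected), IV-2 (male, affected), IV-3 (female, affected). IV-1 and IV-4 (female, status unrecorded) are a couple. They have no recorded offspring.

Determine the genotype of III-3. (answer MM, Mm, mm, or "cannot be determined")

cannot be determined

III-3's phenotype allows MM or Mm, and no parent or child forces a single allele at both positions; consistent genotype assignments exist with III-3 as MM or Mm.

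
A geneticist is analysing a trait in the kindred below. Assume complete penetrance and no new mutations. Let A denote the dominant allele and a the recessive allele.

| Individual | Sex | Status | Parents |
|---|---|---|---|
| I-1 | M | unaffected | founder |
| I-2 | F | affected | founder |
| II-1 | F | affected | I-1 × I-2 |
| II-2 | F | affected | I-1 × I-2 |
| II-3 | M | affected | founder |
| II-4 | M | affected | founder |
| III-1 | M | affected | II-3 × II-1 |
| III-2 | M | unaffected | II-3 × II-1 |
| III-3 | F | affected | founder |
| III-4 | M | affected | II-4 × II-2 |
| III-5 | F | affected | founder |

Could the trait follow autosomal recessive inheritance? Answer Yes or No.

Under autosomal recessive, III-2 (unaffected, male) cannot arise from II-3 (affected) × II-1 (affected).

No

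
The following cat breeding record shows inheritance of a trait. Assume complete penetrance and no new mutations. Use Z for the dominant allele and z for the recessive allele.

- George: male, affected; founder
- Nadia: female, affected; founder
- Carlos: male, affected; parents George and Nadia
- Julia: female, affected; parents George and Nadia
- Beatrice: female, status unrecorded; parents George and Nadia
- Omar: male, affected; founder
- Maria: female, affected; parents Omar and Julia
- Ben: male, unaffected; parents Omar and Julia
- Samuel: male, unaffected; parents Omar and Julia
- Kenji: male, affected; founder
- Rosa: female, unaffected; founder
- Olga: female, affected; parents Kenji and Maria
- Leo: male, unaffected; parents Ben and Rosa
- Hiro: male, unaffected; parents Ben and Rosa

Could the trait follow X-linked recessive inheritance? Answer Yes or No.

Under X-linked recessive, Ben (unaffected, male) cannot arise from Omar (affected) × Julia (affected).

No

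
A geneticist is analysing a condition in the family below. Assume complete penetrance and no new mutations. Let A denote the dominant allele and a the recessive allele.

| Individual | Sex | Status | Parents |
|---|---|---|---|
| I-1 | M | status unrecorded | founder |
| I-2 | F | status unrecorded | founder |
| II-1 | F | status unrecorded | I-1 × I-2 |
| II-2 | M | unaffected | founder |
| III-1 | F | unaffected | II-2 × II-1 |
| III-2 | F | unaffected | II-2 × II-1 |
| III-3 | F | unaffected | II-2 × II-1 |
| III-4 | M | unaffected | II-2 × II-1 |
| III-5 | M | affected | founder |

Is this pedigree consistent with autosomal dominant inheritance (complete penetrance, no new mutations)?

A consistent assignment under autosomal dominant exists: I-1 AA, I-2 Aa, II-1 Aa, II-2 aa, III-1 aa, III-2 aa, III-3 aa, III-4 aa, III-5 AA.
In this assignment every recorded phenotype matches its genotype and every non-founder's genotype is obtainable from its parents' genotypes, so the pedigree is consistent.

Yes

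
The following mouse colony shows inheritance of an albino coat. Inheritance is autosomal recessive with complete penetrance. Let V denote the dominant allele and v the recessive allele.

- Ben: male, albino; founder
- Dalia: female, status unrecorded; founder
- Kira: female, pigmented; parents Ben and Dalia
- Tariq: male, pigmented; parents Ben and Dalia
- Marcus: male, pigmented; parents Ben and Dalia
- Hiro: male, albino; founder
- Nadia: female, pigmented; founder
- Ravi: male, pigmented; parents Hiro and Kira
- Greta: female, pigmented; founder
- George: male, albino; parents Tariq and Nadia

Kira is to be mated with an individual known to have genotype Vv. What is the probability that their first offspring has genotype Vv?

Kira is pigmented so carries V and received v from Ben (vv), so Kira is Vv.
The cross gives 1/4 VV : 1/2 Vv : 1/4 vv, so P(offspring has genotype Vv) = 1/2.

1/2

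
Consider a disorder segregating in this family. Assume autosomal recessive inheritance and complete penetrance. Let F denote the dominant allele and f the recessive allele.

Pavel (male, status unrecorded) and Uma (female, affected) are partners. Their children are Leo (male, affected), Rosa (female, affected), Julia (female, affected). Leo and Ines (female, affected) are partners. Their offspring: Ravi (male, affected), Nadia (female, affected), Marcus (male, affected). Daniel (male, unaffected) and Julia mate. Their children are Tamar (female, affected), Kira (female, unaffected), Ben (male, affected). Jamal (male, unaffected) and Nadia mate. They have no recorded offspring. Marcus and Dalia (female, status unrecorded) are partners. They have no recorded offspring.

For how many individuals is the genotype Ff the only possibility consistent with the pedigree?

2

Obligate heterozygotes: Daniel is unaffected so carries F and passed f to Tamar (ff), so Daniel is Ff; Kira is unaffected so carries F and received f from Julia (ff), so Kira is Ff.
Every other individual is either homozygous by phenotype or has at least one consistent homozygous assignment, so the count is 2.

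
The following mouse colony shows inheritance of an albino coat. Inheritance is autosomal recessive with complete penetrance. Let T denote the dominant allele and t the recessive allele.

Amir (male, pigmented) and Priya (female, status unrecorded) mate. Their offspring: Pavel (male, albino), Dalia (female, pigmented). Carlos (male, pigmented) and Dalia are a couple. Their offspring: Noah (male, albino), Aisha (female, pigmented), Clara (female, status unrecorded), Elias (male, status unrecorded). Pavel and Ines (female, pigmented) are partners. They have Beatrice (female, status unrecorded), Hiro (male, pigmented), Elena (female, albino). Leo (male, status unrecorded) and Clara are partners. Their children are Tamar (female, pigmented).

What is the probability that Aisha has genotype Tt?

Carlos is pigmented so carries T and passed t to Noah (tt), so Carlos is Tt.
Dalia is pigmented so carries T and passed t to Noah (tt), so Dalia is Tt.
Their cross gives offspring ratios 1/4 TT : 1/2 Tt : 1/4 tt. Conditioning on Aisha being pigmented, P(Tt) = 1/2 / 3/4 = 2/3.

2/3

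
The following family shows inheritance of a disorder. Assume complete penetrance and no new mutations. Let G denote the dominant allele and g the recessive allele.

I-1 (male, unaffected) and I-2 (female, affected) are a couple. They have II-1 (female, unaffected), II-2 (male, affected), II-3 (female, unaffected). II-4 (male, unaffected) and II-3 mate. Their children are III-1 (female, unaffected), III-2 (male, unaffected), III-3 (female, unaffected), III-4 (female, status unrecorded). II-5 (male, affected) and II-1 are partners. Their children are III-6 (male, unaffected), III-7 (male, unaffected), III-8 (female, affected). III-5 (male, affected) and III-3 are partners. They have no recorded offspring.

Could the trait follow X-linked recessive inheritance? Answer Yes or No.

A consistent assignment under X-linked recessive exists: I-1 X^G Y, I-2 X^g X^g, II-1 X^G X^g, II-2 X^g Y, II-3 X^G X^g, II-4 X^G Y, II-5 X^g Y, III-1 X^G X^G, III-2 X^G Y, III-3 X^G X^G, III-4 X^G X^G, III-5 X^g Y, III-6 X^G Y, III-7 X^G Y, III-8 X^g X^g.
In this assignment every recorded phenotype matches its genotype and every non-founder's genotype is obtainable from its parents' genotypes, so the pedigree is consistent.

Yes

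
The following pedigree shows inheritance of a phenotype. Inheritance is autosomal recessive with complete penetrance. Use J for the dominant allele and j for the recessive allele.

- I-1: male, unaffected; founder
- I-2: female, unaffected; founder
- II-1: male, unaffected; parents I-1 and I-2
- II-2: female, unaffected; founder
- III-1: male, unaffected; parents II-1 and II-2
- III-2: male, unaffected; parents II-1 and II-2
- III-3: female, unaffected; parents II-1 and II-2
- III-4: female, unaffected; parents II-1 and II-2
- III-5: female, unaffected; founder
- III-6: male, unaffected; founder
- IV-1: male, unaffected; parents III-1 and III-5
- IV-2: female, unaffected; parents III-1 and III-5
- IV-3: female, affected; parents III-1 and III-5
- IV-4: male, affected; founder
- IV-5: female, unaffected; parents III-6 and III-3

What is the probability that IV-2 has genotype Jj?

2/3

III-1 is unaffected so carries J and passed j to IV-3 (jj), so III-1 is Jj.
III-5 is unaffected so carries J and passed j to IV-3 (jj), so III-5 is Jj.
Their cross gives offspring ratios 1/4 JJ : 1/2 Jj : 1/4 jj. Conditioning on IV-2 being unaffected, P(Jj) = 1/2 / 3/4 = 2/3.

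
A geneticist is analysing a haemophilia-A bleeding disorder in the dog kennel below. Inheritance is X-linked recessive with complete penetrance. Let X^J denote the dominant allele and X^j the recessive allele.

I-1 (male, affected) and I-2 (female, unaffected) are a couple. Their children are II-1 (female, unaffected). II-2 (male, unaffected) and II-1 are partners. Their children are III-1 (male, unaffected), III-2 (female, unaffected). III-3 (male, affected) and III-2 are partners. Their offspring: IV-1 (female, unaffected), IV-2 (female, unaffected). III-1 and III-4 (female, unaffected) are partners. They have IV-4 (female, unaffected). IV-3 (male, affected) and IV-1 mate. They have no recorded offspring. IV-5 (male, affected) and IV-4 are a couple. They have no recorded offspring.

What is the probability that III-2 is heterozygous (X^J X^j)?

II-2 is unaffected, so II-2 is X^J Y.
II-1 is unaffected so carries J and received j from I-1 (X^j Y), so II-1 is X^J X^j.
Their cross gives offspring ratios 1/2 X^J X^J : 1/2 X^J X^j. Conditioning on III-2 being unaffected, P(X^J X^j) = 1/2 / 1 = 1/2 before taking III-2's own offspring into account.
III-3 is affected, so III-3 is X^j Y.
Now use III-2's offspring. Probability of each recorded status — unaffected daughter IV-1: 1/2 if III-2 is X^J X^j, 1 if X^J X^J; unaffected daughter IV-2: 1/2 if III-2 is X^J X^j, 1 if X^J X^J.
Bayes: P(X^J X^j) = 1/2·1/4 / (1/2·1/4 + 1/2·1) = 1/5.

1/5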